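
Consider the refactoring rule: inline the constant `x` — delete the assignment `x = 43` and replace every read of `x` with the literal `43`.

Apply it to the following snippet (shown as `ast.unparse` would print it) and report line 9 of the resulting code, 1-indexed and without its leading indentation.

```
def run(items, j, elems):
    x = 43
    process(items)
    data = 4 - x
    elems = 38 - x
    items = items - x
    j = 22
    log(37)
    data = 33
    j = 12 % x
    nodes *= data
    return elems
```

Transformed code:
def run(items, j, elems):
    process(items)
    data = 4 - 43
    elems = 38 - 43
    items = items - 43
    j = 22
    log(37)
    data = 33
    j = 12 % 43
    nodes *= data
    return elems

j = 12 % 43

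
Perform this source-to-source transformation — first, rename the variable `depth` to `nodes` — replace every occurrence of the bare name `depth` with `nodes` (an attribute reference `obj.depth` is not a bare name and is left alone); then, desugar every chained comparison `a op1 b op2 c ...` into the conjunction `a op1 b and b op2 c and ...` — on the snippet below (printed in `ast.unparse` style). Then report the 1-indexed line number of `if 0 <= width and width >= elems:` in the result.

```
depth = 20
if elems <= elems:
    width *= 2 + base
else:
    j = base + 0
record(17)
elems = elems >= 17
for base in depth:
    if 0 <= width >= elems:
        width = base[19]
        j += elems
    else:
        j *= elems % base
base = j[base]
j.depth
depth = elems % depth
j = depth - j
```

9

Transformed code:
nodes = 20
if elems <= elems:
    width *= 2 + base
else:
    j = base + 0
record(17)
elems = elems >= 17
for base in nodes:
    if 0 <= width and width >= elems:
        width = base[19]
        j += elems
    else:
        j *= elems % base
base = j[base]
j.depth
nodes = elems % nodes
j = nodes - j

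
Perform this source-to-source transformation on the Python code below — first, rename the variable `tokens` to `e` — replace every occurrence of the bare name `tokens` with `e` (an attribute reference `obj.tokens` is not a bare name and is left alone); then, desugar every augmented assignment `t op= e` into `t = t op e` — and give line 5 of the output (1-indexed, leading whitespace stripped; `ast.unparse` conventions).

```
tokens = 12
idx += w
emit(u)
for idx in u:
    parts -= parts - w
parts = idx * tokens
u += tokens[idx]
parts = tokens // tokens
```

Transformed code:
e = 12
idx = idx + w
emit(u)
for idx in u:
    parts = parts - (parts - w)
parts = idx * e
u = u + e[idx]
parts = e // e

parts = parts - (parts - w)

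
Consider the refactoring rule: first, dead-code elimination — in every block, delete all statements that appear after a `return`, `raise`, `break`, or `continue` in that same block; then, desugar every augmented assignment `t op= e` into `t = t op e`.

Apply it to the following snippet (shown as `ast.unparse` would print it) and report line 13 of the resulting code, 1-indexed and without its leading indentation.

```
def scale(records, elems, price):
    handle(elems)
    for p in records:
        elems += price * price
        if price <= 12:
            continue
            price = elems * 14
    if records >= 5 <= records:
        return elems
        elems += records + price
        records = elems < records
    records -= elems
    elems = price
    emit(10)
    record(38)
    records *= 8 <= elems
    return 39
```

records = records * (8 <= elems)

Transformed code:
def scale(records, elems, price):
    handle(elems)
    for p in records:
        elems = elems + price * price
        if price <= 12:
            continue
    if records >= 5 <= records:
        return elems
    records = records - elems
    elems = price
    emit(10)
    record(38)
    records = records * (8 <= elems)
    return 39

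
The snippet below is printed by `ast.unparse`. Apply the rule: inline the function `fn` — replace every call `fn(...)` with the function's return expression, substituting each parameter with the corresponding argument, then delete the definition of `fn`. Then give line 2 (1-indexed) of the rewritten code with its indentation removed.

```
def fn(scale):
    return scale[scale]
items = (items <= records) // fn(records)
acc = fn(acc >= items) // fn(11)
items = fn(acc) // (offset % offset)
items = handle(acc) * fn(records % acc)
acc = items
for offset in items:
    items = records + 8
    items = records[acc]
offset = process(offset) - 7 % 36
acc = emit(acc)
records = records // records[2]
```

Transformed code:
items = (items <= records) // records[records]
acc = (acc >= items)[acc >= items] // 11[11]
items = acc[acc] // (offset % offset)
items = handle(acc) * (records % acc)[records % acc]
acc = items
for offset in items:
    items = records + 8
    items = records[acc]
offset = process(offset) - 7 % 36
acc = emit(acc)
records = records // records[2]

acc = (acc >= items)[acc >= items] // 11[11]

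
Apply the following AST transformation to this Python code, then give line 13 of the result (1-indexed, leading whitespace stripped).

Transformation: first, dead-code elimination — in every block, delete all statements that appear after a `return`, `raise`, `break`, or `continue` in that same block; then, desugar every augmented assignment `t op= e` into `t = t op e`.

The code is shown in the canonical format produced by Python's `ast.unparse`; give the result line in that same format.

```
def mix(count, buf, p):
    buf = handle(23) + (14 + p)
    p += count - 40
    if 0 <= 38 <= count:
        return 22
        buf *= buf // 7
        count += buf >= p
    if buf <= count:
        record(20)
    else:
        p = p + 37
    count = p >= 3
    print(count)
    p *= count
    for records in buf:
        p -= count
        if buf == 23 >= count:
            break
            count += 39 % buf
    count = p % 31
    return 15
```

for records in buf:

Transformed code:
def mix(count, buf, p):
    buf = handle(23) + (14 + p)
    p = p + (count - 40)
    if 0 <= 38 <= count:
        return 22
    if buf <= count:
        record(20)
    else:
        p = p + 37
    count = p >= 3
    print(count)
    p = p * count
    for records in buf:
        p = p - count
        if buf == 23 >= count:
            break
    count = p % 31
    return 15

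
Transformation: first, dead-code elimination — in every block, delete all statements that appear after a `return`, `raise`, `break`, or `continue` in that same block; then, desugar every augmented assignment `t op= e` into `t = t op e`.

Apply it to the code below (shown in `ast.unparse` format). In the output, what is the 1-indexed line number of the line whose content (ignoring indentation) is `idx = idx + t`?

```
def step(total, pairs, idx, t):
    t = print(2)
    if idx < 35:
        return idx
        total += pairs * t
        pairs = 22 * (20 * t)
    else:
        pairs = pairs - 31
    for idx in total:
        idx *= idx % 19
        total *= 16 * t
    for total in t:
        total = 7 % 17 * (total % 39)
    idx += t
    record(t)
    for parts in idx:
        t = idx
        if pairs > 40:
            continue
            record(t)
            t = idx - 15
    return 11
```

Transformed code:
def step(total, pairs, idx, t):
    t = print(2)
    if idx < 35:
        return idx
    else:
        pairs = pairs - 31
    for idx in total:
        idx = idx * (idx % 19)
        total = total * (16 * t)
    for total in t:
        total = 7 % 17 * (total % 39)
    idx = idx + t
    record(t)
    for parts in idx:
        t = idx
        if pairs > 40:
            continue
    return 11

12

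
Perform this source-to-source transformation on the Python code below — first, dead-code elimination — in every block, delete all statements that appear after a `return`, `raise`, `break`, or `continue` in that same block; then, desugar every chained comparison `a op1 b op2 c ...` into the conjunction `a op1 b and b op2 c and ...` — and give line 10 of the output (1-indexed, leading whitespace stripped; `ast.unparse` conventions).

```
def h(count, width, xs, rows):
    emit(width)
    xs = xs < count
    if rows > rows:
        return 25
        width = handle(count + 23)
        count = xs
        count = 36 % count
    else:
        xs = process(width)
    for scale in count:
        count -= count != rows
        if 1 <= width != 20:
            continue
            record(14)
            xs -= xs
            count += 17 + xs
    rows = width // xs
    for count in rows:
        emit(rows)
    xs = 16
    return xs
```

Transformed code:
def h(count, width, xs, rows):
    emit(width)
    xs = xs < count
    if rows > rows:
        return 25
    else:
        xs = process(width)
    for scale in count:
        count -= count != rows
        if 1 <= width and width != 20:
            continue
    rows = width // xs
    for count in rows:
        emit(rows)
    xs = 16
    return xs

if 1 <= width and width != 20:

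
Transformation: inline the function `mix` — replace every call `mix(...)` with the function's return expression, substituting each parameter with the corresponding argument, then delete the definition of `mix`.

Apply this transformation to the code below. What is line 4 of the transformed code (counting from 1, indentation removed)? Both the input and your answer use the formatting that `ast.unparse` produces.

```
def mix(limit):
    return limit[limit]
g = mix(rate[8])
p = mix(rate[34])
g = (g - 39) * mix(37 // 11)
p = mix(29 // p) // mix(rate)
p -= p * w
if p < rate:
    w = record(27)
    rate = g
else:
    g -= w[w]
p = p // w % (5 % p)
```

Transformed code:
g = rate[8][rate[8]]
p = rate[34][rate[34]]
g = (g - 39) * (37 // 11)[37 // 11]
p = (29 // p)[29 // p] // rate[rate]
p -= p * w
if p < rate:
    w = record(27)
    rate = g
else:
    g -= w[w]
p = p // w % (5 % p)

p = (29 // p)[29 // p] // rate[rate]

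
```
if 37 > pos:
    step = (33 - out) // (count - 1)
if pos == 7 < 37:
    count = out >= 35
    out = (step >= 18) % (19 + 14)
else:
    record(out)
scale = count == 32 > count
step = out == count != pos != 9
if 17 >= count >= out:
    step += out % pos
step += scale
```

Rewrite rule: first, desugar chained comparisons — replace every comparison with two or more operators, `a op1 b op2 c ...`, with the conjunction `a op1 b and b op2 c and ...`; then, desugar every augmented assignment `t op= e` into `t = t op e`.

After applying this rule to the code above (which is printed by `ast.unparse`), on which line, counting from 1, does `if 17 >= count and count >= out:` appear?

Transformed code:
if 37 > pos:
    step = (33 - out) // (count - 1)
if pos == 7 and 7 < 37:
    count = out >= 35
    out = (step >= 18) % (19 + 14)
else:
    record(out)
scale = count == 32 and 32 > count
step = out == count and count != pos and (pos != 9)
if 17 >= count and count >= out:
    step = step + out % pos
step = step + scale

10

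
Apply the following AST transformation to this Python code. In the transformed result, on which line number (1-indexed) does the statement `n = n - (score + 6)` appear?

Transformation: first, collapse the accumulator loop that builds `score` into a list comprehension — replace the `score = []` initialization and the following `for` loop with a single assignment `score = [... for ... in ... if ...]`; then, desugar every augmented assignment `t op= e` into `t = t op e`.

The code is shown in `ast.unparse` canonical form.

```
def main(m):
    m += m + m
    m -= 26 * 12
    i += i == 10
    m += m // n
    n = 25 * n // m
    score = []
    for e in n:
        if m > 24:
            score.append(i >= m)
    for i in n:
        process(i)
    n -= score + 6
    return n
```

Transformed code:
def main(m):
    m = m + (m + m)
    m = m - 26 * 12
    i = i + (i == 10)
    m = m + m // n
    n = 25 * n // m
    score = [i >= m for e in n if m > 24]
    for i in n:
        process(i)
    n = n - (score + 6)
    return n

10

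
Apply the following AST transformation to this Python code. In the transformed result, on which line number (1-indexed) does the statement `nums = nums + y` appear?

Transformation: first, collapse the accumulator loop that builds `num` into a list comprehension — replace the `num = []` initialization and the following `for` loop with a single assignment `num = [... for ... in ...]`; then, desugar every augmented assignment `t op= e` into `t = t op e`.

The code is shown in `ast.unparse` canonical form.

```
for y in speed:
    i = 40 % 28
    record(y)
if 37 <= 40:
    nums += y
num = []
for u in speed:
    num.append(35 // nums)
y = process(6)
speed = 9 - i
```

5

Transformed code:
for y in speed:
    i = 40 % 28
    record(y)
if 37 <= 40:
    nums = nums + y
num = [35 // nums for u in speed]
y = process(6)
speed = 9 - i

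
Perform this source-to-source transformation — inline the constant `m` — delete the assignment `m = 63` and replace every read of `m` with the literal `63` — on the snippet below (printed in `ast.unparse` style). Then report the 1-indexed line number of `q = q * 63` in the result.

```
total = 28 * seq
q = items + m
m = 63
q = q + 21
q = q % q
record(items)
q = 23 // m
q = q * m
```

Transformed code:
total = 28 * seq
q = items + 63
q = q + 21
q = q % q
record(items)
q = 23 // 63
q = q * 63

7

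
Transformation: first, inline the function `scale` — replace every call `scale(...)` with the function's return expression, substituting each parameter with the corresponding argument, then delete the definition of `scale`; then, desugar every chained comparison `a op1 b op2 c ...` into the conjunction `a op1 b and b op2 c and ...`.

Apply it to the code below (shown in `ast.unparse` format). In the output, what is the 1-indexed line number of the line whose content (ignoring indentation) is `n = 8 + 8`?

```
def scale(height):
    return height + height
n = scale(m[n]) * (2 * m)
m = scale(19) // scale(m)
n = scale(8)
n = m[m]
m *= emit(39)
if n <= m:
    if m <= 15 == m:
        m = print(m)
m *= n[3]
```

Transformed code:
n = (m[n] + m[n]) * (2 * m)
m = (19 + 19) // (m + m)
n = 8 + 8
n = m[m]
m *= emit(39)
if n <= m:
    if m <= 15 and 15 == m:
        m = print(m)
m *= n[3]

3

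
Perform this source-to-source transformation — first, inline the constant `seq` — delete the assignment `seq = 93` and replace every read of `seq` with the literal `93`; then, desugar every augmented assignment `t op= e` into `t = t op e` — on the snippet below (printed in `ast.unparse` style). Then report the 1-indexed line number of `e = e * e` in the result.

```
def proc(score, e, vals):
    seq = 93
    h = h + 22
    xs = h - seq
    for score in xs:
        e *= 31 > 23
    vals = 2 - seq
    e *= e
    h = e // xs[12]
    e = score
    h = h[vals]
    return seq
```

7

Transformed code:
def proc(score, e, vals):
    h = h + 22
    xs = h - 93
    for score in xs:
        e = e * (31 > 23)
    vals = 2 - 93
    e = e * e
    h = e // xs[12]
    e = score
    h = h[vals]
    return 93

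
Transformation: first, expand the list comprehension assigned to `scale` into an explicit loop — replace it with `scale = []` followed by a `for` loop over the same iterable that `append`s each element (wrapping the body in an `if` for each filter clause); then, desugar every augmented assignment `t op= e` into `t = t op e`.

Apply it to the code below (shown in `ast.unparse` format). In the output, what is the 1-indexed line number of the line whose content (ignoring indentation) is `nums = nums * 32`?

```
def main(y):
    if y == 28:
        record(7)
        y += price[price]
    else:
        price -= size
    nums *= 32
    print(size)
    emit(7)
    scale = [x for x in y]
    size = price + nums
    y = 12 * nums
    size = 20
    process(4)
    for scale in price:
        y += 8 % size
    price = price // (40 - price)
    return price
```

7

Transformed code:
def main(y):
    if y == 28:
        record(7)
        y = y + price[price]
    else:
        price = price - size
    nums = nums * 32
    print(size)
    emit(7)
    scale = []
    for x in y:
        scale.append(x)
    size = price + nums
    y = 12 * nums
    size = 20
    process(4)
    for scale in price:
        y = y + 8 % size
    price = price // (40 - price)
    return price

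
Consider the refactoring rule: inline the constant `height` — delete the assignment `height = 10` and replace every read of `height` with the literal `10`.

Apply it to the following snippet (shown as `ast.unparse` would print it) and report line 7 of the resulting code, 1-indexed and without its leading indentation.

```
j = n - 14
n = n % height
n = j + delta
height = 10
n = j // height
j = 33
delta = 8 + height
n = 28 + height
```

Transformed code:
j = n - 14
n = n % 10
n = j + delta
n = j // 10
j = 33
delta = 8 + 10
n = 28 + 10

n = 28 + 10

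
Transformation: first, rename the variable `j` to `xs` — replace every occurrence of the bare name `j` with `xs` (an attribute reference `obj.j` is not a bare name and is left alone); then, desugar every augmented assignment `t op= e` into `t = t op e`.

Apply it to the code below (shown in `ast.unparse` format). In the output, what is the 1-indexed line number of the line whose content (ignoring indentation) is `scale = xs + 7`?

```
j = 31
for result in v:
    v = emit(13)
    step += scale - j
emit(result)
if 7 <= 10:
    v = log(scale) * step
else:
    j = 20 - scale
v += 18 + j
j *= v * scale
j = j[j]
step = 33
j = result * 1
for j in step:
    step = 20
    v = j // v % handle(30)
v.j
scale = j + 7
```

Transformed code:
xs = 31
for result in v:
    v = emit(13)
    step = step + (scale - xs)
emit(result)
if 7 <= 10:
    v = log(scale) * step
else:
    xs = 20 - scale
v = v + (18 + xs)
xs = xs * (v * scale)
xs = xs[xs]
step = 33
xs = result * 1
for xs in step:
    step = 20
    v = xs // v % handle(30)
v.j
scale = xs + 7

19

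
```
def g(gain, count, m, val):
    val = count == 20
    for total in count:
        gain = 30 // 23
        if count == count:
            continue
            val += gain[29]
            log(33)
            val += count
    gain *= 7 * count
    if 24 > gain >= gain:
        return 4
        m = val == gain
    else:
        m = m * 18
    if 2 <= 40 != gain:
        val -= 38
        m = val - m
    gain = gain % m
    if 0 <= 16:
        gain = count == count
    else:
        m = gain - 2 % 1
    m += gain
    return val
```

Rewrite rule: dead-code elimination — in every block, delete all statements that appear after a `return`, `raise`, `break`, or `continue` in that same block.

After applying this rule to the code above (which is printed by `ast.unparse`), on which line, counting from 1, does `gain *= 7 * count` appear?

Transformed code:
def g(gain, count, m, val):
    val = count == 20
    for total in count:
        gain = 30 // 23
        if count == count:
            continue
    gain *= 7 * count
    if 24 > gain >= gain:
        return 4
    else:
        m = m * 18
    if 2 <= 40 != gain:
        val -= 38
        m = val - m
    gain = gain % m
    if 0 <= 16:
        gain = count == count
    else:
        m = gain - 2 % 1
    m += gain
    return val

7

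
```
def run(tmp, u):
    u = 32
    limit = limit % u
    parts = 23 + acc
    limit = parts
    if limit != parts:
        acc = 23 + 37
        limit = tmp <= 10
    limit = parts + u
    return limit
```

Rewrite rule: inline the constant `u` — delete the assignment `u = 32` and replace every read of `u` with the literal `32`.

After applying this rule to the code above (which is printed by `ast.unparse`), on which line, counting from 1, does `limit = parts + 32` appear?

8

Transformed code:
def run(tmp, u):
    limit = limit % 32
    parts = 23 + acc
    limit = parts
    if limit != parts:
        acc = 23 + 37
        limit = tmp <= 10
    limit = parts + 32
    return limit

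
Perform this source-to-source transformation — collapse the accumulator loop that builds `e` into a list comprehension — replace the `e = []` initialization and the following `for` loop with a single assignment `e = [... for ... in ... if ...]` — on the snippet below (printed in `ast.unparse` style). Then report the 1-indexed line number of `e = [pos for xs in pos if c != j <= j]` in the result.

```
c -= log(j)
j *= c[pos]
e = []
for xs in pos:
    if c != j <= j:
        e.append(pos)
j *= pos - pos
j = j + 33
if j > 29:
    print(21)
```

3

Transformed code:
c -= log(j)
j *= c[pos]
e = [pos for xs in pos if c != j <= j]
j *= pos - pos
j = j + 33
if j > 29:
    print(21)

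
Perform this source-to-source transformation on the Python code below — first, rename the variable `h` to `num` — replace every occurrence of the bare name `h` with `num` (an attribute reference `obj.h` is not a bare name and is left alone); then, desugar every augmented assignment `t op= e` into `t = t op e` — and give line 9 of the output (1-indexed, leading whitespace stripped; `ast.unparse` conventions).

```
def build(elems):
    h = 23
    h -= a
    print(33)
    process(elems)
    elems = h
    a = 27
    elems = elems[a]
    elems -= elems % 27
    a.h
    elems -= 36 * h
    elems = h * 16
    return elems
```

Transformed code:
def build(elems):
    num = 23
    num = num - a
    print(33)
    process(elems)
    elems = num
    a = 27
    elems = elems[a]
    elems = elems - elems % 27
    a.h
    elems = elems - 36 * num
    elems = num * 16
    return elems

elems = elems - elems % 27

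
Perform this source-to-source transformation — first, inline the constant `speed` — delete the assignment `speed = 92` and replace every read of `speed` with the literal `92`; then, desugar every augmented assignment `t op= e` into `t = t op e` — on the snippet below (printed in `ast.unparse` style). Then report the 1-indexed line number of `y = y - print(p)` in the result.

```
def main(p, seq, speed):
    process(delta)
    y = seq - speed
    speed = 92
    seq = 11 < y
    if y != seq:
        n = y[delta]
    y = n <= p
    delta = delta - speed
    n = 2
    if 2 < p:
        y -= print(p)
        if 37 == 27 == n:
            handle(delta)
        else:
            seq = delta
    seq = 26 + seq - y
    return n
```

Transformed code:
def main(p, seq, speed):
    process(delta)
    y = seq - 92
    seq = 11 < y
    if y != seq:
        n = y[delta]
    y = n <= p
    delta = delta - 92
    n = 2
    if 2 < p:
        y = y - print(p)
        if 37 == 27 == n:
            handle(delta)
        else:
            seq = delta
    seq = 26 + seq - y
    return n

11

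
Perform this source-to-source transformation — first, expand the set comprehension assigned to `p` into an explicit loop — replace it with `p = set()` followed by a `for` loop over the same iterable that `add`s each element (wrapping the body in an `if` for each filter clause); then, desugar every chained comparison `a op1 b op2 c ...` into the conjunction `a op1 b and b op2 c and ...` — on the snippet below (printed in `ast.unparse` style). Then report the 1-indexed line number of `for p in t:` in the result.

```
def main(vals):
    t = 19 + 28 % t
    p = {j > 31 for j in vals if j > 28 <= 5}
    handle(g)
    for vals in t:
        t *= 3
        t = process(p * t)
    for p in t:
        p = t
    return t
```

11

Transformed code:
def main(vals):
    t = 19 + 28 % t
    p = set()
    for j in vals:
        if j > 28 and 28 <= 5:
            p.add(j > 31)
    handle(g)
    for vals in t:
        t *= 3
        t = process(p * t)
    for p in t:
        p = t
    return t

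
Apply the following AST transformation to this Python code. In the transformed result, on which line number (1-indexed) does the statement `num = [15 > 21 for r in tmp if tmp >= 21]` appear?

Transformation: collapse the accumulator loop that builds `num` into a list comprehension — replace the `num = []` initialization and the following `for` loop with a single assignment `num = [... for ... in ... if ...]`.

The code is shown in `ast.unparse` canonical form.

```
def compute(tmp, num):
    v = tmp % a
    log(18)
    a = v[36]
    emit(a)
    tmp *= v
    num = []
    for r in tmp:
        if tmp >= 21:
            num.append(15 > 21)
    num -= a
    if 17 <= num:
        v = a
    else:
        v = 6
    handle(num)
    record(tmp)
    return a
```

7

Transformed code:
def compute(tmp, num):
    v = tmp % a
    log(18)
    a = v[36]
    emit(a)
    tmp *= v
    num = [15 > 21 for r in tmp if tmp >= 21]
    num -= a
    if 17 <= num:
        v = a
    else:
        v = 6
    handle(num)
    record(tmp)
    return a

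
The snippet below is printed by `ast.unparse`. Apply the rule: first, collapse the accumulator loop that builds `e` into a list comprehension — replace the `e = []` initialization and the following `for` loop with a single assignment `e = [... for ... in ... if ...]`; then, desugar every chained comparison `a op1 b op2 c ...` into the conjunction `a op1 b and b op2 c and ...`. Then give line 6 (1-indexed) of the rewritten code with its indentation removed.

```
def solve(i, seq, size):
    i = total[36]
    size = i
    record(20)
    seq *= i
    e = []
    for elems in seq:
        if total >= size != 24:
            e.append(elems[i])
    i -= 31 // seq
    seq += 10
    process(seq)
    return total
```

e = [elems[i] for elems in seq if total >= size and size != 24]

Transformed code:
def solve(i, seq, size):
    i = total[36]
    size = i
    record(20)
    seq *= i
    e = [elems[i] for elems in seq if total >= size and size != 24]
    i -= 31 // seq
    seq += 10
    process(seq)
    return total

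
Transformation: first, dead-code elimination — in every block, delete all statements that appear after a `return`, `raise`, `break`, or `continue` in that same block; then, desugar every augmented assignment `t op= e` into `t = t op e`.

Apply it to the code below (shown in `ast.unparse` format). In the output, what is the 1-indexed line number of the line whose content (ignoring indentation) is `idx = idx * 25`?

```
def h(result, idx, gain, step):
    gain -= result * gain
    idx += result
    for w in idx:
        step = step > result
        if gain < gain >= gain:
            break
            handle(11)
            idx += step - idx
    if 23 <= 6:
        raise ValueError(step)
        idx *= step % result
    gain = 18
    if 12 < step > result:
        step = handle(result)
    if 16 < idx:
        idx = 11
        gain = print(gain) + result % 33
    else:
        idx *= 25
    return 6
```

Transformed code:
def h(result, idx, gain, step):
    gain = gain - result * gain
    idx = idx + result
    for w in idx:
        step = step > result
        if gain < gain >= gain:
            break
    if 23 <= 6:
        raise ValueError(step)
    gain = 18
    if 12 < step > result:
        step = handle(result)
    if 16 < idx:
        idx = 11
        gain = print(gain) + result % 33
    else:
        idx = idx * 25
    return 6

17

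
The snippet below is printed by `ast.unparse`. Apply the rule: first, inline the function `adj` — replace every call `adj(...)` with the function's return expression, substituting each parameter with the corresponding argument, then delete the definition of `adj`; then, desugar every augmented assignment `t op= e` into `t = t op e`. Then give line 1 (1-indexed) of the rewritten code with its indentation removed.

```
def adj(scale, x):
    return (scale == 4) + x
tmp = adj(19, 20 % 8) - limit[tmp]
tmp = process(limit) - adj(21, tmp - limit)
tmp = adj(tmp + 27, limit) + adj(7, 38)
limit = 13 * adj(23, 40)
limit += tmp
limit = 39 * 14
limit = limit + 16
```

Transformed code:
tmp = (19 == 4) + 20 % 8 - limit[tmp]
tmp = process(limit) - ((21 == 4) + (tmp - limit))
tmp = (tmp + 27 == 4) + limit + ((7 == 4) + 38)
limit = 13 * ((23 == 4) + 40)
limit = limit + tmp
limit = 39 * 14
limit = limit + 16

tmp = (19 == 4) + 20 % 8 - limit[tmp]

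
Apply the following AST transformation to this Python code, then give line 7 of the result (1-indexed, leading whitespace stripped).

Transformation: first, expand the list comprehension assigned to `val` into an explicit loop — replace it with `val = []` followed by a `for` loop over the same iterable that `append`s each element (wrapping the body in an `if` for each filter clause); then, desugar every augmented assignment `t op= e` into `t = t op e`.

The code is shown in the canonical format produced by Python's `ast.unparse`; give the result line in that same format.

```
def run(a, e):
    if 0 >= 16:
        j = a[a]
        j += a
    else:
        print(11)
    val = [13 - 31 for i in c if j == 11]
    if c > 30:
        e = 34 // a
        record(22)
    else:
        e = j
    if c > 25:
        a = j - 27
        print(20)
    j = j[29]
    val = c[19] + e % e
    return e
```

val = []

Transformed code:
def run(a, e):
    if 0 >= 16:
        j = a[a]
        j = j + a
    else:
        print(11)
    val = []
    for i in c:
        if j == 11:
            val.append(13 - 31)
    if c > 30:
        e = 34 // a
        record(22)
    else:
        e = j
    if c > 25:
        a = j - 27
        print(20)
    j = j[29]
    val = c[19] + e % e
    return e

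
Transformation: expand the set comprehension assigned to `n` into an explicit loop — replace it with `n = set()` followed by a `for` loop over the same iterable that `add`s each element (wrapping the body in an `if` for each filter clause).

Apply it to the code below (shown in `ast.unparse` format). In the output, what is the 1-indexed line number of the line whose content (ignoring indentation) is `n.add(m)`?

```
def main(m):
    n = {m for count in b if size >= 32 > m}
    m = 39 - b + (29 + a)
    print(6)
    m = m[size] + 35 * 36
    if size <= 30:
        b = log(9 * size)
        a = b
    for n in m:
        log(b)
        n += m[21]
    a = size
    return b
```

5

Transformed code:
def main(m):
    n = set()
    for count in b:
        if size >= 32 > m:
            n.add(m)
    m = 39 - b + (29 + a)
    print(6)
    m = m[size] + 35 * 36
    if size <= 30:
        b = log(9 * size)
        a = b
    for n in m:
        log(b)
        n += m[21]
    a = size
    return b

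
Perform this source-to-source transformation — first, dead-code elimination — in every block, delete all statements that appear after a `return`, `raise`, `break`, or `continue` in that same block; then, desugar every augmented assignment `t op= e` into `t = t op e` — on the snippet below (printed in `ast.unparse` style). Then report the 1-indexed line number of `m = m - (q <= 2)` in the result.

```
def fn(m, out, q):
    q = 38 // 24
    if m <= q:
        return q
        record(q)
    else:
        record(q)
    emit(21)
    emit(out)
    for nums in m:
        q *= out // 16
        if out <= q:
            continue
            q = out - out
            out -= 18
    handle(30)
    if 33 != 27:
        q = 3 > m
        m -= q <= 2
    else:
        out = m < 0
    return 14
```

Transformed code:
def fn(m, out, q):
    q = 38 // 24
    if m <= q:
        return q
    else:
        record(q)
    emit(21)
    emit(out)
    for nums in m:
        q = q * (out // 16)
        if out <= q:
            continue
    handle(30)
    if 33 != 27:
        q = 3 > m
        m = m - (q <= 2)
    else:
        out = m < 0
    return 14

16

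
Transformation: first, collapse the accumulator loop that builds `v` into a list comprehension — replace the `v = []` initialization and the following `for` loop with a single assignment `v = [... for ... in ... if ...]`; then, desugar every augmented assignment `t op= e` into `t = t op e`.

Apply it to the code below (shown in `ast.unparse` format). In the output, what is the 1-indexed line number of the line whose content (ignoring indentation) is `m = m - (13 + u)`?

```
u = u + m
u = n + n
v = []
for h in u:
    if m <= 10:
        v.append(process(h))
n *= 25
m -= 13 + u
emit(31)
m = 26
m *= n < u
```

Transformed code:
u = u + m
u = n + n
v = [process(h) for h in u if m <= 10]
n = n * 25
m = m - (13 + u)
emit(31)
m = 26
m = m * (n < u)

5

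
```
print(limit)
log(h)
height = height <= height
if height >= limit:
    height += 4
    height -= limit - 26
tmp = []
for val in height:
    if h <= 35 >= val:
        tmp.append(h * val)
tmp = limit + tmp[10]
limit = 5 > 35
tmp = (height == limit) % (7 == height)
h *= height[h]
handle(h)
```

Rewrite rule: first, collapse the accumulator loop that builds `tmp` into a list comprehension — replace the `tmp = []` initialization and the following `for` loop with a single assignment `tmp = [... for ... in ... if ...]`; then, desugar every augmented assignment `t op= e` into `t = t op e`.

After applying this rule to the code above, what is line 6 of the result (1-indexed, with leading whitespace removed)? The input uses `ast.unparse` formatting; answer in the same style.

height = height - (limit - 26)

Transformed code:
print(limit)
log(h)
height = height <= height
if height >= limit:
    height = height + 4
    height = height - (limit - 26)
tmp = [h * val for val in height if h <= 35 >= val]
tmp = limit + tmp[10]
limit = 5 > 35
tmp = (height == limit) % (7 == height)
h = h * height[h]
handle(h)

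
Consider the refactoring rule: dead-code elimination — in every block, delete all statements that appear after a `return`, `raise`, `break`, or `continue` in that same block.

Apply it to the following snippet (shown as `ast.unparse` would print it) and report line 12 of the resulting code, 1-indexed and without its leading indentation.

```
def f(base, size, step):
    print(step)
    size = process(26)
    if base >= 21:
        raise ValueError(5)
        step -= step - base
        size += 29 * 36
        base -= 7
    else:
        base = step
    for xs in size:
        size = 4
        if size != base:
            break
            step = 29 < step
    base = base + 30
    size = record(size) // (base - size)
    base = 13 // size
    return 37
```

base = base + 30

Transformed code:
def f(base, size, step):
    print(step)
    size = process(26)
    if base >= 21:
        raise ValueError(5)
    else:
        base = step
    for xs in size:
        size = 4
        if size != base:
            break
    base = base + 30
    size = record(size) // (base - size)
    base = 13 // size
    return 37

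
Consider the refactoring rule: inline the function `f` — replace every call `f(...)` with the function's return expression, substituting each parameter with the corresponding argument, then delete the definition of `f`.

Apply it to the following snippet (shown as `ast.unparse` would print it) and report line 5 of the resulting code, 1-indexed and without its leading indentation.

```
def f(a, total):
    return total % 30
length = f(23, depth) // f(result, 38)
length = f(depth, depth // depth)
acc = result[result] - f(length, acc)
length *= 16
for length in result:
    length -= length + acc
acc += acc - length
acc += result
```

Transformed code:
length = depth % 30 // (38 % 30)
length = depth // depth % 30
acc = result[result] - acc % 30
length *= 16
for length in result:
    length -= length + acc
acc += acc - length
acc += result

for length in result:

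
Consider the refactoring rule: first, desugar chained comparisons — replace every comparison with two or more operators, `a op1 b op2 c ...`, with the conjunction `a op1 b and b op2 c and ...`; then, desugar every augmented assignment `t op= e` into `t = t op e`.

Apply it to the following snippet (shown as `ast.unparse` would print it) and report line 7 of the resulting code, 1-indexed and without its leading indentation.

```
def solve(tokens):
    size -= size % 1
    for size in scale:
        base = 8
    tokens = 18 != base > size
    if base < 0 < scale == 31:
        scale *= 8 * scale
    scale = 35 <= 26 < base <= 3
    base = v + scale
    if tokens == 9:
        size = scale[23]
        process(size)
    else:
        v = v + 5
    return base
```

Transformed code:
def solve(tokens):
    size = size - size % 1
    for size in scale:
        base = 8
    tokens = 18 != base and base > size
    if base < 0 and 0 < scale and (scale == 31):
        scale = scale * (8 * scale)
    scale = 35 <= 26 and 26 < base and (base <= 3)
    base = v + scale
    if tokens == 9:
        size = scale[23]
        process(size)
    else:
        v = v + 5
    return base

scale = scale * (8 * scale)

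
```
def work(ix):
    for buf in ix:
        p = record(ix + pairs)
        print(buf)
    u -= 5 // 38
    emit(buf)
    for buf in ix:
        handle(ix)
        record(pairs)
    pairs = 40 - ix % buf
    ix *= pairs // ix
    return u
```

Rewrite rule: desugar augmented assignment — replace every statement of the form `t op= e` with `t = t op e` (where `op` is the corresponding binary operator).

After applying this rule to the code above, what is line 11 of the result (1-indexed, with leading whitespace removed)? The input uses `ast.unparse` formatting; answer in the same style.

Transformed code:
def work(ix):
    for buf in ix:
        p = record(ix + pairs)
        print(buf)
    u = u - 5 // 38
    emit(buf)
    for buf in ix:
        handle(ix)
        record(pairs)
    pairs = 40 - ix % buf
    ix = ix * (pairs // ix)
    return u

ix = ix * (pairs // ix)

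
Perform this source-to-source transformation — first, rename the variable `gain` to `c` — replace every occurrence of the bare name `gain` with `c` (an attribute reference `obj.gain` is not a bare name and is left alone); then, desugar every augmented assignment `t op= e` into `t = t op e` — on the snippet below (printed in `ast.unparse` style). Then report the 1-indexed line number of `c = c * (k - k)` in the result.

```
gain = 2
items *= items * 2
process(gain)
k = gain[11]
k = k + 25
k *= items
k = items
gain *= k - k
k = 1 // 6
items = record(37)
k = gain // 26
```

8

Transformed code:
c = 2
items = items * (items * 2)
process(c)
k = c[11]
k = k + 25
k = k * items
k = items
c = c * (k - k)
k = 1 // 6
items = record(37)
k = c // 26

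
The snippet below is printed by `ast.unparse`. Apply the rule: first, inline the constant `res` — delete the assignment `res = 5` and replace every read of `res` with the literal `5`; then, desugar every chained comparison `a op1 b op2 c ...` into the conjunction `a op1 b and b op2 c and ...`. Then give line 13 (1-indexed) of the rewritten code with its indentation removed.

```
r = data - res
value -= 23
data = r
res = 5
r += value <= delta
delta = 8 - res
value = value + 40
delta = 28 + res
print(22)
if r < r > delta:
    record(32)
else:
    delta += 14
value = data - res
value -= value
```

Transformed code:
r = data - 5
value -= 23
data = r
r += value <= delta
delta = 8 - 5
value = value + 40
delta = 28 + 5
print(22)
if r < r and r > delta:
    record(32)
else:
    delta += 14
value = data - 5
value -= value

value = data - 5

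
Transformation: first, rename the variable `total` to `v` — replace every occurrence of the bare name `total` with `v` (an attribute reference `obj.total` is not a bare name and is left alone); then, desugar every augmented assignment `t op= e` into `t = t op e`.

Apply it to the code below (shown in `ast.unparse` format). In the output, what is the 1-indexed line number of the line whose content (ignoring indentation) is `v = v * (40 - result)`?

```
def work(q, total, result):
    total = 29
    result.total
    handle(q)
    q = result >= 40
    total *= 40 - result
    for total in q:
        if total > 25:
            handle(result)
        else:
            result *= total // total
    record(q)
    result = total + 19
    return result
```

6

Transformed code:
def work(q, v, result):
    v = 29
    result.total
    handle(q)
    q = result >= 40
    v = v * (40 - result)
    for v in q:
        if v > 25:
            handle(result)
        else:
            result = result * (v // v)
    record(q)
    result = v + 19
    return result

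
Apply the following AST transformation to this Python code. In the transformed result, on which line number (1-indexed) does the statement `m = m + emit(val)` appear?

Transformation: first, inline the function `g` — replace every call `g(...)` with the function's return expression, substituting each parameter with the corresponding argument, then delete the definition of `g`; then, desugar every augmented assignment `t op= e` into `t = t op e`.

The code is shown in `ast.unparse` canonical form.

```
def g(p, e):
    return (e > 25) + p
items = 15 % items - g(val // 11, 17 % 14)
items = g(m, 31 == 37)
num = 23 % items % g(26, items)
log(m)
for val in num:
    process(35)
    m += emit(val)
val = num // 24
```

7

Transformed code:
items = 15 % items - ((17 % 14 > 25) + val // 11)
items = ((31 == 37) > 25) + m
num = 23 % items % ((items > 25) + 26)
log(m)
for val in num:
    process(35)
    m = m + emit(val)
val = num // 24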